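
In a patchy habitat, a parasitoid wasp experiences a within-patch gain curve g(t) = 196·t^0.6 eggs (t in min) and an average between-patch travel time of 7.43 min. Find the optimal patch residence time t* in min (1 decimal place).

By the marginal value theorem, leave when the instantaneous gain rate g'(t) equals the habitat-wide average g(t)/(T + t).
g'(t) = 0.6·196·t^-0.4. Setting 0.6·196·t^-0.4 = 196·t^0.6/(7.43+t) gives 0.6(7.43+t) = t, so 0.40·t = 0.6×7.43.
t* = 0.6×7.43/0.40 = 11.14 min.

11.1 min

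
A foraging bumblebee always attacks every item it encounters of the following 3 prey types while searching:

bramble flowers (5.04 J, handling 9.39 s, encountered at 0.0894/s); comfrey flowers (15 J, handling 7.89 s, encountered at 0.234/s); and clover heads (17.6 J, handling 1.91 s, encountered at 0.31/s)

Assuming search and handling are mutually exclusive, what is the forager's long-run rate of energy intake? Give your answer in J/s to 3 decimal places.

R = Σλ_iE_i / (1 + Σλ_ih_i)
Numerator: 0.0894×5.04 + 0.234×15 + 0.31×17.6 = 9.417
Denominator: 1 + 0.0894×9.39 + 0.234×7.89 + 0.31×1.91 = 4.278
R = 9.417/4.278 = 2.201 J/s

2.201 J/s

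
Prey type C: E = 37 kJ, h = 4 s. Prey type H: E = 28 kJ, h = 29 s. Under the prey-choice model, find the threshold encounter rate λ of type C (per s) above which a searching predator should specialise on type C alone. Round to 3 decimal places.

Drop type H once their profitability E₂/h₂ falls below the rate achievable on type C alone: E₂/h₂ = λE₁/(1 + λh₁).
Solve for λ: λE₁h₂ = E₂(1 + λh₁) → λ(E₁h₂ − E₂h₁) = E₂ → λ = E₂/(E₁h₂ − E₂h₁).
λ = 28/(37×29 − 28×4) = 28/961 = 0.02914 per s.

0.029 per s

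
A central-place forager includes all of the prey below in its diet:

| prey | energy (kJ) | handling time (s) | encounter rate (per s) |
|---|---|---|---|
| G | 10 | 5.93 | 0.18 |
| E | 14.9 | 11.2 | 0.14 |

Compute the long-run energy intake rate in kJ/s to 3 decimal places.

1.069 kJ/s

R = (0.18×10 + 0.14×14.9) / (1 + 0.18×5.93 + 0.14×11.2) = 3.886/3.635 = 1.069 kJ/s.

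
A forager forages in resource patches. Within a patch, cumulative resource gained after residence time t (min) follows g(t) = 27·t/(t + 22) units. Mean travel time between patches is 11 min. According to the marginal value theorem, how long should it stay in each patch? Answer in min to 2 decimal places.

15.56 min

Optimal t* satisfies g'(t*) = g(t*)/(T + t*).
g'(t) = 27·22/(t + 22)². Setting 27·22/(t+22)² = 27t/[(t+22)(11+t)] gives 22(11+t) = t(t+22), so t² = 22×11 = 242.
t* = √242 = 15.56 min.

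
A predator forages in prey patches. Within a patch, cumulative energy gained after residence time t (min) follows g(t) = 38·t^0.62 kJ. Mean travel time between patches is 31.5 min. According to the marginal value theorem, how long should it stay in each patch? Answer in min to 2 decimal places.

By the marginal value theorem, leave when the instantaneous gain rate g'(t) equals the habitat-wide average g(t)/(T + t).
g'(t) = 0.62·38·t^-0.38. Setting 0.62·38·t^-0.38 = 38·t^0.62/(31.5+t) gives 0.62(31.5+t) = t, so 0.38·t = 0.62×31.5.
t* = 0.62×31.5/0.38 = 51.39 min.

51.39 min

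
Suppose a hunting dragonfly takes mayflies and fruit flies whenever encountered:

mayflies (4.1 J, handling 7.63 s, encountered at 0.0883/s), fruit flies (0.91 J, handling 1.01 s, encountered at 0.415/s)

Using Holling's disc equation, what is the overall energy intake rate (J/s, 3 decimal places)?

R = (0.0883×4.1 + 0.415×0.91) / (1 + 0.0883×7.63 + 0.415×1.01) = 0.7397/2.093 = 0.3534 J/s.

0.353 J/s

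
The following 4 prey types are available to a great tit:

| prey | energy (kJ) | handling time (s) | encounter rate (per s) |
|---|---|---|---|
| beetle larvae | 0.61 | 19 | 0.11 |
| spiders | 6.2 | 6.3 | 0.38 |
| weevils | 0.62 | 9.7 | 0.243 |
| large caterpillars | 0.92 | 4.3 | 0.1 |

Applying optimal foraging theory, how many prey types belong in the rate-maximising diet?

E/h in descending order: spiders 0.984, large caterpillars 0.214, weevils 0.0639, beetle larvae 0.0321 kJ/s. The optimal diet is the largest prefix of this list for which every included type satisfies E_i/h_i > R on the types above it.
Rate on top 1: 0.6942. large caterpillars: 0.214 < 0.6942 → exclude; stop.
Optimal diet: spiders — 1 of 4 types.

1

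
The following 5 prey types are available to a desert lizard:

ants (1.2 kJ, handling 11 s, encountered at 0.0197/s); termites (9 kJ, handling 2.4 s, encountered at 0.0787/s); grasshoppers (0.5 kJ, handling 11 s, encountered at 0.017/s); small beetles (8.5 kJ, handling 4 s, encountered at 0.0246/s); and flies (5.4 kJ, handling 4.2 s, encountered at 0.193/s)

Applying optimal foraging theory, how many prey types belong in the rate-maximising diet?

3

Rank by E/h (kJ/s): termites 3.75, small beetles 2.12, flies 1.29, ants 0.109, grasshoppers 0.0455. Include each in turn until the next type's E/h falls below the running intake rate.
Rate on top 1: 0.5958. small beetles: 2.12 > 0.5958 → include.
Rate on top 2: 0.7127. flies: 1.29 > 0.7127 → include.
Rate on top 3: 0.9341. ants: 0.109 < 0.9341 → exclude; stop.
Optimal diet: termites, small beetles, flies — 3 of 5 types.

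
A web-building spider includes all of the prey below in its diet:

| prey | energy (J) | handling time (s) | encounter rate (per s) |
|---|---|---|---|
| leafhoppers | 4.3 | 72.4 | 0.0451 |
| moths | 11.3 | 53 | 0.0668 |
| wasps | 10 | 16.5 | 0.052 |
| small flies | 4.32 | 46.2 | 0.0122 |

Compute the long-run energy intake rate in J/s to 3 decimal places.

0.165 J/s

R = (0.0451×4.3 + 0.0668×11.3 + 0.052×10 + 0.0122×4.32) / (1 + 0.0451×72.4 + 0.0668×53 + 0.052×16.5 + 0.0122×46.2) = 1.521/9.227 = 0.1649 J/s.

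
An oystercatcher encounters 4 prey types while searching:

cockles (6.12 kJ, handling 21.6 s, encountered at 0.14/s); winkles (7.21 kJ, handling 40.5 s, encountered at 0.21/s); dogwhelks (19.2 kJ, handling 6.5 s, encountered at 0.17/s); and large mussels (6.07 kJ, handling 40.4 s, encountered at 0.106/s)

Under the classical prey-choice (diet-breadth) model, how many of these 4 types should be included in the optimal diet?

E/h in descending order: dogwhelks 2.95, cockles 0.283, winkles 0.178, large mussels 0.15 kJ/s. The optimal diet is the largest prefix of this list for which every included type satisfies E_i/h_i > R on the types above it.
Rate on top 1: 1.551. cockles: 0.283 < 1.551 → exclude; stop.
Optimal diet: dogwhelks — 1 of 4 types.

1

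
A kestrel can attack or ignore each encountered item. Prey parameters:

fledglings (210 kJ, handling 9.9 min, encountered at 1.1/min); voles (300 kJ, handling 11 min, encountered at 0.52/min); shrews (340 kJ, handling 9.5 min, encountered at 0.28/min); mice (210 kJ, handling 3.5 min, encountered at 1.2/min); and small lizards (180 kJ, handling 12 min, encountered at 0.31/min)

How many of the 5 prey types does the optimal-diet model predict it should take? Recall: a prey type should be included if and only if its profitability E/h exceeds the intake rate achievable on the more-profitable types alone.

1

E/h in descending order: mice 60, shrews 35.8, voles 27.3, fledglings 21.2, small lizards 15 kJ/min. The optimal diet is the largest prefix of this list for which every included type satisfies E_i/h_i > R on the types above it.
Rate on top 1: 48.46. shrews: 35.8 < 48.46 → exclude; stop.
Optimal diet: mice — 1 of 5 types.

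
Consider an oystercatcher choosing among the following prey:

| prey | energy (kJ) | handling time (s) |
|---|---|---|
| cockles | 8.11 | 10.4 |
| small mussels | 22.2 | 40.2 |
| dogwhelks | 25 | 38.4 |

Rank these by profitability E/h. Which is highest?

cockles

Profitability E/h (kJ/s): cockles = 8.11/10.4 = 0.78, small mussels = 22.2/40.2 = 0.552, dogwhelks = 25/38.4 = 0.651.
Ranked: cockles > dogwhelks > small mussels.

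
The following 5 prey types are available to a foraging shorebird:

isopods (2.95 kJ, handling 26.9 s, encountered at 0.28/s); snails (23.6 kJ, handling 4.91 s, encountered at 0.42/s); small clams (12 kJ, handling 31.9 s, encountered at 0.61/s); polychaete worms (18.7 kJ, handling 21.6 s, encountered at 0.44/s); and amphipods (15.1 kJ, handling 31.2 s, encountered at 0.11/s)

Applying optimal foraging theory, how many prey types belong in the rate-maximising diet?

1

E/h in descending order: snails 4.81, polychaete worms 0.866, amphipods 0.484, small clams 0.376, isopods 0.11 kJ/s. The optimal diet is the largest prefix of this list for which every included type satisfies E_i/h_i > R on the types above it.
Rate on top 1: 3.237. polychaete worms: 0.866 < 3.237 → exclude; stop.
Optimal diet: snails — 1 of 5 types.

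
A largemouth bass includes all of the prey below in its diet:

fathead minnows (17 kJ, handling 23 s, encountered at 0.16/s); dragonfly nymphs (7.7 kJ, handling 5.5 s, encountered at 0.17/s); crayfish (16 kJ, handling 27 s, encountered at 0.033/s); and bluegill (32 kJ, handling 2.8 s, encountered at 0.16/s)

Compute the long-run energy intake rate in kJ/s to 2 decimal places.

1.39 kJ/s

R = (0.16×17 + 0.17×7.7 + 0.033×16 + 0.16×32) / (1 + 0.16×23 + 0.17×5.5 + 0.033×27 + 0.16×2.8) = 9.677/6.954 = 1.392 kJ/s.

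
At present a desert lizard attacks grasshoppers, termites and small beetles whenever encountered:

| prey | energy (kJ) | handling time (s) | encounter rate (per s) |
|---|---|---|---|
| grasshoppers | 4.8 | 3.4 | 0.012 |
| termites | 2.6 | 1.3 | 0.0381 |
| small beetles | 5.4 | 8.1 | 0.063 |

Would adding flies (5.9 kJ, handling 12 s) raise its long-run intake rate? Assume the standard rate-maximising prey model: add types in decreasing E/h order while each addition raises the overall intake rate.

Yes

On grasshoppers, termites and small beetles alone, R = ΣλE/(1+Σλh) = 0.4969/1.601 = 0.3104 kJ/s.
Profitability of flies: 5.9/12 = 0.4917 kJ/s.
0.4917 > 0.3104, so adding flies raises the average — include it.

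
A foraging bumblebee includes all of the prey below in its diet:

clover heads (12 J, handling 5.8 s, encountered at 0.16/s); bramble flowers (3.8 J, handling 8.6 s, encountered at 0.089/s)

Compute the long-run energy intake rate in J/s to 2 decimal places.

R = (0.16×12 + 0.089×3.8) / (1 + 0.16×5.8 + 0.089×8.6) = 2.258/2.693 = 0.8384 J/s.

0.84 J/s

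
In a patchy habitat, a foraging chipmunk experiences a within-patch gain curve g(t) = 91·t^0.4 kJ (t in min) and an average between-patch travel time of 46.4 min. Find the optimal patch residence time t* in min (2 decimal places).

By the marginal value theorem, leave when the instantaneous gain rate g'(t) equals the habitat-wide average g(t)/(T + t).
g'(t) = 0.4·91·t^-0.6. Setting 0.4·91·t^-0.6 = 91·t^0.4/(46.4+t) gives 0.4(46.4+t) = t, so 0.60·t = 0.4×46.4.
t* = 0.4×46.4/0.60 = 30.93 min.

30.93 min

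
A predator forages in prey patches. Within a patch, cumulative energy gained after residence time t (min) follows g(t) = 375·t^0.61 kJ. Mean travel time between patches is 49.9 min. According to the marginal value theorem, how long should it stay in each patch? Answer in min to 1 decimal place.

78.0 min

Maximise g(t)/(T+t): set derivative to zero → g'(t)(T+t) = g(t).
g'(t) = 0.61·375·t^-0.39. Setting 0.61·375·t^-0.39 = 375·t^0.61/(49.9+t) gives 0.61(49.9+t) = t, so 0.39·t = 0.61×49.9.
t* = 0.61×49.9/0.39 = 78.05 min.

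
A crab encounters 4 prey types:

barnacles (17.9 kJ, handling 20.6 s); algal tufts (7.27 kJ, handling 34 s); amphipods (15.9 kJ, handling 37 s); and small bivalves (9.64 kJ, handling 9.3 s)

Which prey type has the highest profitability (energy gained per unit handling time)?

small bivalves

In descending order of E/h:
small bivalves: 9.64/9.3 = 1.04 kJ/s
barnacles: 17.9/20.6 = 0.869 kJ/s
amphipods: 15.9/37 = 0.43 kJ/s
algal tufts: 7.27/34 = 0.214 kJ/s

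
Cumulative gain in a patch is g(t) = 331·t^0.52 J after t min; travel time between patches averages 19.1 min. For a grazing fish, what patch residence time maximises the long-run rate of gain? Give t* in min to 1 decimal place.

20.7 min

Optimal t* satisfies g'(t*) = g(t*)/(T + t*).
g'(t) = 0.52·331·t^-0.48. Setting 0.52·331·t^-0.48 = 331·t^0.52/(19.1+t) gives 0.52(19.1+t) = t, so 0.48·t = 0.52×19.1.
t* = 0.52×19.1/0.48 = 20.69 min.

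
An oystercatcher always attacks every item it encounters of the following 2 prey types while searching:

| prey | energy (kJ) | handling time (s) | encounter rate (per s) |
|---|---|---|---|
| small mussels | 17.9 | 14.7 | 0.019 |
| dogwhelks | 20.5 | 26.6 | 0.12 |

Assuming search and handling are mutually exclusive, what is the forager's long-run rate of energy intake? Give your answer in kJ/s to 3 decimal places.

0.626 kJ/s

R = Σλ_iE_i / (1 + Σλ_ih_i)
Numerator: 0.019×17.9 + 0.12×20.5 = 2.8
Denominator: 1 + 0.019×14.7 + 0.12×26.6 = 4.471
R = 2.8/4.471 = 0.6262 kJ/s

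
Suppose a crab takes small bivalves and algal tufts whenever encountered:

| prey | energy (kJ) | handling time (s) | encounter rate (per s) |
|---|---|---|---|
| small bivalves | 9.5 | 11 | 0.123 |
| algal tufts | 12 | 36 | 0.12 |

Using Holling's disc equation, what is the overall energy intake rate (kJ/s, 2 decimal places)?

R = Σλ_iE_i / (1 + Σλ_ih_i)
Numerator: 0.123×9.5 + 0.12×12 = 2.608
Denominator: 1 + 0.123×11 + 0.12×36 = 6.673
R = 2.608/6.673 = 0.3909 kJ/s

0.39 kJ/s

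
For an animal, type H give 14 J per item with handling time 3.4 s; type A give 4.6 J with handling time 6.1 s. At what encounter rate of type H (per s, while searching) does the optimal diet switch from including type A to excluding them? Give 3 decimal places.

Drop type A once their profitability E₂/h₂ falls below the rate achievable on type H alone: E₂/h₂ = λE₁/(1 + λh₁).
Solve for λ: λE₁h₂ = E₂(1 + λh₁) → λ(E₁h₂ − E₂h₁) = E₂ → λ = E₂/(E₁h₂ − E₂h₁).
λ = 4.6/(14×6.1 − 4.6×3.4) = 4.6/69.76 = 0.06594 per s.

0.066 per s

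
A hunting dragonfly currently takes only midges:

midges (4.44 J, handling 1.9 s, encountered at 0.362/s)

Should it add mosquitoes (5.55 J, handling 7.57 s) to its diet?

Intake rate on the current diet: R = (0.362×4.44) / (1 + 0.362×1.9) = 1.607/1.688 = 0.9523 J/s.
Profitability of mosquitoes: 5.55/7.57 = 0.7332 J/s.
0.7332 < 0.9523, so adding mosquitoes would lower the average — exclude it.

No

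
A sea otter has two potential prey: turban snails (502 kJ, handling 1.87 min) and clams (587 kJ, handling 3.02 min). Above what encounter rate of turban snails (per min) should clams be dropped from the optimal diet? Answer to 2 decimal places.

1.40 per min

Drop clams once their profitability E₂/h₂ falls below the rate achievable on turban snails alone: E₂/h₂ = λE₁/(1 + λh₁).
Solve for λ: λE₁h₂ = E₂(1 + λh₁) → λ(E₁h₂ − E₂h₁) = E₂ → λ = E₂/(E₁h₂ − E₂h₁).
λ = 587/(502×3.02 − 587×1.87) = 587/418.3 = 1.403 per min.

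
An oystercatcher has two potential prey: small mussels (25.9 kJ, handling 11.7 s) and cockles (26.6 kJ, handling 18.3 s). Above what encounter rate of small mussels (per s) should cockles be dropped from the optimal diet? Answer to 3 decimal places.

At the threshold, the rate on small mussels alone equals the profitability of cockles: λ·25.9/(1 + λ·11.7) = 26.6/18.3 = 1.454.
Rearranging, λ(25.9 − 1.454×11.7) = 1.454, so λ = 1.454/8.893 = 0.1634 per s.

0.163 per s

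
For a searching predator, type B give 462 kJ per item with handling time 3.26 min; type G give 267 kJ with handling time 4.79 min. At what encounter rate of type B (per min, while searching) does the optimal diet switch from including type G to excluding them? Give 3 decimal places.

The zero-one rule: include type G iff E₂/h₂ > λE₁/(1+λh₁). Equality gives the switch point.
λE₁h₂ = E₂ + λE₂h₁ ⇒ λ = E₂/(E₁h₂ − E₂h₁) = 267/(2213 − 870.4) = 0.1989 per min.

0.199 per min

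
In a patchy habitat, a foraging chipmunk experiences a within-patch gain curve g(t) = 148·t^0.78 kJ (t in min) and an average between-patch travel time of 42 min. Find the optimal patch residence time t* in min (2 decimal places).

148.91 min

Maximise g(t)/(T+t): set derivative to zero → g'(t)(T+t) = g(t).
g'(t) = 0.78·148·t^-0.22. Setting 0.78·148·t^-0.22 = 148·t^0.78/(42+t) gives 0.78(42+t) = t, so 0.22·t = 0.78×42.
t* = 0.78×42/0.22 = 148.9 min.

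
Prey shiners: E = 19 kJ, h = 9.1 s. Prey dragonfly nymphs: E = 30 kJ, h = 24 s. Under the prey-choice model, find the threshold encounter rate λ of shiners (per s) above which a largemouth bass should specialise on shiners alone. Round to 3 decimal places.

0.164 per s

At the threshold, the rate on shiners alone equals the profitability of dragonfly nymphs: λ·19/(1 + λ·9.1) = 30/24 = 1.25.
Rearranging, λ(19 − 1.25×9.1) = 1.25, so λ = 1.25/7.625 = 0.1639 per s.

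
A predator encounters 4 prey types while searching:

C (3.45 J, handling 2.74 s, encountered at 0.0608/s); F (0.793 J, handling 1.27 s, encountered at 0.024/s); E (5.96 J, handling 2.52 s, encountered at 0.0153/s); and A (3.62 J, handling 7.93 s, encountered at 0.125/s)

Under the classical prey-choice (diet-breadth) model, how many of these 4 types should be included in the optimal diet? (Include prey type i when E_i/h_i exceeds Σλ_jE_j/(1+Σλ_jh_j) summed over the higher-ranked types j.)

Profitabilities (E/h, J/s): E 2.37, C 1.26, F 0.624, A 0.456. Add prey in this order while the next type's profitability exceeds the intake rate on those already taken.
Rate on top 1: 0.0878. C: 1.26 > 0.0878 → include.
Rate on top 2: 0.2497. F: 0.624 > 0.2497 → include.
Rate on top 3: 0.259. A: 0.456 > 0.259 → include.
Optimal diet: E, C, F, A — 4 of 4 types.

4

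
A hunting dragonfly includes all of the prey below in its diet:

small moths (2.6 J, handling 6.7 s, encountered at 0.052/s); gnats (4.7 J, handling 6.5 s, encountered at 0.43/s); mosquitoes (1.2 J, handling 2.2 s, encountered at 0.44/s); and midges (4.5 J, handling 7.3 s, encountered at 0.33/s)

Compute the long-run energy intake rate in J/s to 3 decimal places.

0.554 J/s

R = Σλ_iE_i / (1 + Σλ_ih_i)
Numerator: 0.052×2.6 + 0.43×4.7 + 0.44×1.2 + 0.33×4.5 = 4.169
Denominator: 1 + 0.052×6.7 + 0.43×6.5 + 0.44×2.2 + 0.33×7.3 = 7.52
R = 4.169/7.52 = 0.5544 J/s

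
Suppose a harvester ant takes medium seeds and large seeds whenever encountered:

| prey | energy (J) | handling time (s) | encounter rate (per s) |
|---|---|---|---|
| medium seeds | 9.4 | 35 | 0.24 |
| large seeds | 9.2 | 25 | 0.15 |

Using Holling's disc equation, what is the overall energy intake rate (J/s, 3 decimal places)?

R = Σλ_iE_i / (1 + Σλ_ih_i)
Numerator: 0.24×9.4 + 0.15×9.2 = 3.636
Denominator: 1 + 0.24×35 + 0.15×25 = 13.15
R = 3.636/13.15 = 0.2765 J/s

0.277 J/s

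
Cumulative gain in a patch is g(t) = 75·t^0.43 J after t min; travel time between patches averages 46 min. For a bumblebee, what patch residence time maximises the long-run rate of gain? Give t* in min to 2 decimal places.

Maximise g(t)/(T+t): set derivative to zero → g'(t)(T+t) = g(t).
g'(t) = 0.43·75·t^-0.57. Setting 0.43·75·t^-0.57 = 75·t^0.43/(46+t) gives 0.43(46+t) = t, so 0.57·t = 0.43×46.
t* = 0.43×46/0.57 = 34.7 min.

34.70 min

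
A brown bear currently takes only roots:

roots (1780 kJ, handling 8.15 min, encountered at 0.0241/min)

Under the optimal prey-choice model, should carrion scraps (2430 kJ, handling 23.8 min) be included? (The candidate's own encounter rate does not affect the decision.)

Intake rate on the current diet: R = (0.0241×1780) / (1 + 0.0241×8.15) = 42.9/1.196 = 35.86 kJ/min.
carrion scraps: E/h = 2430/23.8 = 102.1 kJ/min.
102.1 > 35.86, so adding carrion scraps raises the average — include it.

Yes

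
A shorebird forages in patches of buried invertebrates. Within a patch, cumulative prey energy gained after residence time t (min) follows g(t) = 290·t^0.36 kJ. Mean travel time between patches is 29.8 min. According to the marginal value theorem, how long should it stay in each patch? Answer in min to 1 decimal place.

By the marginal value theorem, leave when the instantaneous gain rate g'(t) equals the habitat-wide average g(t)/(T + t).
g'(t) = 0.36·290·t^-0.64. Setting 0.36·290·t^-0.64 = 290·t^0.36/(29.8+t) gives 0.36(29.8+t) = t, so 0.64·t = 0.36×29.8.
t* = 0.36×29.8/0.64 = 16.76 min.

16.8 min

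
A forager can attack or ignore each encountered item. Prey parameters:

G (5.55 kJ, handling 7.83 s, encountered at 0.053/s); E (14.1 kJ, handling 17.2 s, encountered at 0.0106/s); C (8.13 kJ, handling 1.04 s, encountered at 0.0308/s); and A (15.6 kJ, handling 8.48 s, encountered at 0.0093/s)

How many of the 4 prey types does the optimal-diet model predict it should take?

4

Rank by E/h (kJ/s): C 7.82, A 1.84, E 0.82, G 0.709. Include each in turn until the next type's E/h falls below the running intake rate.
Rate on top 1: 0.2426. A: 1.84 > 0.2426 → include.
Rate on top 2: 0.356. E: 0.82 > 0.356 → include.
Rate on top 3: 0.4214. G: 0.709 > 0.4214 → include.
Optimal diet: C, A, E, G — 4 of 4 types.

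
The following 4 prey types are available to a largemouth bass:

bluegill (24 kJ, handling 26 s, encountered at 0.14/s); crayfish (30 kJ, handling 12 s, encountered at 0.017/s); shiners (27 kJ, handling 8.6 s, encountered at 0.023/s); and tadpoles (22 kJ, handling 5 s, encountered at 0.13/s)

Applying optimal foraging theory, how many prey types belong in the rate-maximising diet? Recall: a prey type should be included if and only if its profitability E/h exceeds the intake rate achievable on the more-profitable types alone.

Profitabilities (E/h, kJ/s): tadpoles 4.4, shiners 3.14, crayfish 2.5, bluegill 0.923. Add prey in this order while the next type's profitability exceeds the intake rate on those already taken.
Rate on top 1: 1.733. shiners: 3.14 > 1.733 → include.
Rate on top 2: 1.884. crayfish: 2.5 > 1.884 → include.
Rate on top 3: 1.945. bluegill: 0.923 < 1.945 → exclude; stop.
Optimal diet: tadpoles, shiners, crayfish — 3 of 4 types.

3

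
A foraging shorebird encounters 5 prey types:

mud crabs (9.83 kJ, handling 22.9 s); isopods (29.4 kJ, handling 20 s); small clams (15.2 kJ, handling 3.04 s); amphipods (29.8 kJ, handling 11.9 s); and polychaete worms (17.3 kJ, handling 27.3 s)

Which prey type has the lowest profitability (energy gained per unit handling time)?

mud crabs

Profitability E/h (kJ/s): mud crabs = 9.83/22.9 = 0.429, isopods = 29.4/20 = 1.47, small clams = 15.2/3.04 = 5, amphipods = 29.8/11.9 = 2.5, polychaete worms = 17.3/27.3 = 0.634.
Ranked: small clams > amphipods > isopods > polychaete worms > mud crabs.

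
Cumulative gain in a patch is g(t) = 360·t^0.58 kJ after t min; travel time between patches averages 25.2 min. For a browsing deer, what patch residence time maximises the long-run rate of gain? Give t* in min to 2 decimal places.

34.80 min

Optimal t* satisfies g'(t*) = g(t*)/(T + t*).
g'(t) = 0.58·360·t^-0.42. Setting 0.58·360·t^-0.42 = 360·t^0.58/(25.2+t) gives 0.58(25.2+t) = t, so 0.42·t = 0.58×25.2.
t* = 0.58×25.2/0.42 = 34.8 min.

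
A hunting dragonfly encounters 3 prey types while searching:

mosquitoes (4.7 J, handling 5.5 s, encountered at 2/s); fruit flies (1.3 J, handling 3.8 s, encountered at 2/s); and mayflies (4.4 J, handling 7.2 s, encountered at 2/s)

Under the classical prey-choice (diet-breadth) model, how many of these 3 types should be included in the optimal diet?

Rank by E/h (J/s): mosquitoes 0.855, mayflies 0.611, fruit flies 0.342. Include each in turn until the next type's E/h falls below the running intake rate.
Rate on top 1: 0.7833. mayflies: 0.611 < 0.7833 → exclude; stop.
Optimal diet: mosquitoes — 1 of 3 types.

1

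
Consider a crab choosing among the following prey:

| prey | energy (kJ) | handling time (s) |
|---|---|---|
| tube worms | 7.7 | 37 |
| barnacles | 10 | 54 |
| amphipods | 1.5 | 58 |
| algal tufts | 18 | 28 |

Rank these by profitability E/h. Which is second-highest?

tube worms

In descending order of E/h:
algal tufts: 18/28 = 0.643 kJ/s
tube worms: 7.7/37 = 0.208 kJ/s
barnacles: 10/54 = 0.185 kJ/s
amphipods: 1.5/58 = 0.0259 kJ/s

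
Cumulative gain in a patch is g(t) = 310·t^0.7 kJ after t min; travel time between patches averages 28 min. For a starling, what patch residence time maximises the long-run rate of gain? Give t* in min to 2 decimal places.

By the marginal value theorem, leave when the instantaneous gain rate g'(t) equals the habitat-wide average g(t)/(T + t).
g'(t) = 0.7·310·t^-0.3. Setting 0.7·310·t^-0.3 = 310·t^0.7/(28+t) gives 0.7(28+t) = t, so 0.30·t = 0.7×28.
t* = 0.7×28/0.30 = 65.33 min.

65.33 min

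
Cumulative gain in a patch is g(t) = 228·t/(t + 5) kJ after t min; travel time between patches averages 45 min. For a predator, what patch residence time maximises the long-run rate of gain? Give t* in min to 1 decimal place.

15.0 min

Optimal t* satisfies g'(t*) = g(t*)/(T + t*).
g'(t) = 228·5/(t + 5)². Setting 228·5/(t+5)² = 228t/[(t+5)(45+t)] gives 5(45+t) = t(t+5), so t² = 5×45 = 225.
t* = √225 = 15 min.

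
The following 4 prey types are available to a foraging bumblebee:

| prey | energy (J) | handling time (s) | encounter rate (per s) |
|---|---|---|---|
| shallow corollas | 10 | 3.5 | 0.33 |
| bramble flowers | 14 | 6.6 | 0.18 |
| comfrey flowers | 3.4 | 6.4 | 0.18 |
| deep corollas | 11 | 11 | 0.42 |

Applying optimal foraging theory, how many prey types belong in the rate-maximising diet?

Rank by E/h (J/s): shallow corollas 2.86, bramble flowers 2.12, deep corollas 1, comfrey flowers 0.531. Include each in turn until the next type's E/h falls below the running intake rate.
Rate on top 1: 1.531. bramble flowers: 2.12 > 1.531 → include.
Rate on top 2: 1.741. deep corollas: 1 < 1.741 → exclude; stop.
Optimal diet: shallow corollas, bramble flowers — 2 of 4 types.

2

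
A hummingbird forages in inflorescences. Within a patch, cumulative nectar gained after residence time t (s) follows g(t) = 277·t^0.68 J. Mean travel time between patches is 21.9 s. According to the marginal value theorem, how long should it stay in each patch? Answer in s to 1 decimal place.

By the marginal value theorem, leave when the instantaneous gain rate g'(t) equals the habitat-wide average g(t)/(T + t).
g'(t) = 0.68·277·t^-0.32. Setting 0.68·277·t^-0.32 = 277·t^0.68/(21.9+t) gives 0.68(21.9+t) = t, so 0.32·t = 0.68×21.9.
t* = 0.68×21.9/0.32 = 46.54 s.

46.5 s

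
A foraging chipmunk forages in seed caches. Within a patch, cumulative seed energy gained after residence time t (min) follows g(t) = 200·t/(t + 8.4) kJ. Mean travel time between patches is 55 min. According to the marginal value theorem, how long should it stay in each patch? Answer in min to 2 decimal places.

Optimal t* satisfies g'(t*) = g(t*)/(T + t*).
g'(t) = 200·8.4/(t + 8.4)². Setting 200·8.4/(t+8.4)² = 200t/[(t+8.4)(55+t)] gives 8.4(55+t) = t(t+8.4), so t² = 8.4×55 = 462.
t* = √462 = 21.49 min.

21.49 min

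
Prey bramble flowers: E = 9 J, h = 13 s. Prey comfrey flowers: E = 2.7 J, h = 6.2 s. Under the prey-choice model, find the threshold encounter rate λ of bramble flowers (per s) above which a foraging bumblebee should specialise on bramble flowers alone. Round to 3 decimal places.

0.130 per s

At the threshold, the rate on bramble flowers alone equals the profitability of comfrey flowers: λ·9/(1 + λ·13) = 2.7/6.2 = 0.4355.
Rearranging, λ(9 − 0.4355×13) = 0.4355, so λ = 0.4355/3.339 = 0.1304 per s.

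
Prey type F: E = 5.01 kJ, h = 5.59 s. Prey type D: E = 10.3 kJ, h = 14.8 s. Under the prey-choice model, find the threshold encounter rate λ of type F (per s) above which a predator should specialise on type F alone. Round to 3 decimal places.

The zero-one rule: include type D iff E₂/h₂ > λE₁/(1+λh₁). Equality gives the switch point.
λE₁h₂ = E₂ + λE₂h₁ ⇒ λ = E₂/(E₁h₂ − E₂h₁) = 10.3/(74.15 − 57.58) = 0.6216 per s.

0.622 per s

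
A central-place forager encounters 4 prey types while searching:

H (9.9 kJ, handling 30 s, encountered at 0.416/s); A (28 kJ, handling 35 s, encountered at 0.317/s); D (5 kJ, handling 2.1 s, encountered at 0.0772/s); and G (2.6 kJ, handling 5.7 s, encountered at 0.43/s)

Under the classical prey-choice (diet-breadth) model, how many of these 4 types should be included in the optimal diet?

Rank by E/h (kJ/s): D 2.38, A 0.8, G 0.456, H 0.33. Include each in turn until the next type's E/h falls below the running intake rate.
Rate on top 1: 0.3322. A: 0.8 > 0.3322 → include.
Rate on top 2: 0.7556. G: 0.456 < 0.7556 → exclude; stop.
Optimal diet: D, A — 2 of 4 types.

2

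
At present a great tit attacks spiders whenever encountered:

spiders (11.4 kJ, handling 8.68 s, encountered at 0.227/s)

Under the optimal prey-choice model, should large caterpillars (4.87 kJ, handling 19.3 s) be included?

Intake rate on the current diet: R = (0.227×11.4) / (1 + 0.227×8.68) = 2.588/2.97 = 0.8712 kJ/s.
large caterpillars: E/h = 4.87/19.3 = 0.2523 kJ/s.
0.2523 < 0.8712, so adding large caterpillars would lower the average — exclude it.

No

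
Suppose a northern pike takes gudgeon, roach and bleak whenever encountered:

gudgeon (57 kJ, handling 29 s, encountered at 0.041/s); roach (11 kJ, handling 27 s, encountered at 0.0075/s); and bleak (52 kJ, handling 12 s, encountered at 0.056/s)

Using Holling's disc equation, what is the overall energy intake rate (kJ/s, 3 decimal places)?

1.740 kJ/s

R = Σλ_iE_i / (1 + Σλ_ih_i)
Numerator: 0.041×57 + 0.0075×11 + 0.056×52 = 5.332
Denominator: 1 + 0.041×29 + 0.0075×27 + 0.056×12 = 3.063
R = 5.332/3.063 = 1.74 kJ/s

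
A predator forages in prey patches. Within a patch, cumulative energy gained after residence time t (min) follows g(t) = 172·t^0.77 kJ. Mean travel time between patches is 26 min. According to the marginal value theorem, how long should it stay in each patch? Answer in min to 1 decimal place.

Optimal t* satisfies g'(t*) = g(t*)/(T + t*).
g'(t) = 0.77·172·t^-0.23. Setting 0.77·172·t^-0.23 = 172·t^0.77/(26+t) gives 0.77(26+t) = t, so 0.23·t = 0.77×26.
t* = 0.77×26/0.23 = 87.04 min.

87.0 min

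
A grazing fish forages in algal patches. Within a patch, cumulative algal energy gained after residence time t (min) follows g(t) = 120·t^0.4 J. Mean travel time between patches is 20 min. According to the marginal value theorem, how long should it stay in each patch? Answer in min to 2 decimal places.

Maximise g(t)/(T+t): set derivative to zero → g'(t)(T+t) = g(t).
g'(t) = 0.4·120·t^-0.6. Setting 0.4·120·t^-0.6 = 120·t^0.4/(20+t) gives 0.4(20+t) = t, so 0.60·t = 0.4×20.
t* = 0.4×20/0.60 = 13.33 min.

13.33 min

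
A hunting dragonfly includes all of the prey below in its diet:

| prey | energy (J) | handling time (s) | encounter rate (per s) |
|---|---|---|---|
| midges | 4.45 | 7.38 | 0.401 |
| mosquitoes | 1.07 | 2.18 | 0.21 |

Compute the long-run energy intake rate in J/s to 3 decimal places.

R = Σλ_iE_i / (1 + Σλ_ih_i)
Numerator: 0.401×4.45 + 0.21×1.07 = 2.009
Denominator: 1 + 0.401×7.38 + 0.21×2.18 = 4.417
R = 2.009/4.417 = 0.4548 J/s

0.455 J/s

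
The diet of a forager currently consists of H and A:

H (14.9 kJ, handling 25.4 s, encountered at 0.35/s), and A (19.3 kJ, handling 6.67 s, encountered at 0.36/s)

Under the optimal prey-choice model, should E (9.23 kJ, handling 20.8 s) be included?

No

Current rate: (0.35×14.9 + 0.36×19.3)/(1 + 0.35×25.4 + 0.36×6.67) = 0.9896 kJ/s.
E: E/h = 9.23/20.8 = 0.4437 kJ/s.
0.4437 < 0.9896, so adding E would lower the average — exclude it.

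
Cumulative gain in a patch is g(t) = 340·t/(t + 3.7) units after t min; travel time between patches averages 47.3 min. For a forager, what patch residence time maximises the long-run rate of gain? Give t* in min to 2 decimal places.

13.23 min

Optimal t* satisfies g'(t*) = g(t*)/(T + t*).
g'(t) = 340·3.7/(t + 3.7)². Setting 340·3.7/(t+3.7)² = 340t/[(t+3.7)(47.3+t)] gives 3.7(47.3+t) = t(t+3.7), so t² = 3.7×47.3 = 175.
t* = √175 = 13.23 min.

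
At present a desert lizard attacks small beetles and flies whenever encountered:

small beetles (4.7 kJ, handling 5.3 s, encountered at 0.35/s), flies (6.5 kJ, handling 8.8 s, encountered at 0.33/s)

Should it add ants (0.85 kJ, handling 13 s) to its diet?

On small beetles and flies alone, R = ΣλE/(1+Σλh) = 3.79/5.759 = 0.6581 kJ/s.
ants: E/h = 0.85/13 = 0.06538 kJ/s.
Since 0.06538 < R, time spent handling ants is better spent searching.

No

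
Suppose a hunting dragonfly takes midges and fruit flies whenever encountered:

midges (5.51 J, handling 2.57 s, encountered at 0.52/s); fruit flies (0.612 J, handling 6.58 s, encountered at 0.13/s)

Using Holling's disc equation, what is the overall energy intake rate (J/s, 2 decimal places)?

Energy encountered per unit search time: 0.52×5.51 + 0.13×0.612 = 2.945 J/s.
Handling time per unit search time: 0.52×2.57 + 0.13×6.58 = 2.192.
Rate = 2.945/(1 + 2.192) = 0.9226 J/s.

0.92 J/s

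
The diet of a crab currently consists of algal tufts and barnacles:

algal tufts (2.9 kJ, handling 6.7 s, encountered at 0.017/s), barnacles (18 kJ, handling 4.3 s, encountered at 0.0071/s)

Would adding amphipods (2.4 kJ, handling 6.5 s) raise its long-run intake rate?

Yes

Intake rate on the current diet: R = (0.017×2.9 + 0.0071×18) / (1 + 0.017×6.7 + 0.0071×4.3) = 0.1771/1.144 = 0.1547 kJ/s.
Profitability of amphipods: 2.4/6.5 = 0.3692 kJ/s.
Since 0.3692 > R, including amphipods increases the long-run rate.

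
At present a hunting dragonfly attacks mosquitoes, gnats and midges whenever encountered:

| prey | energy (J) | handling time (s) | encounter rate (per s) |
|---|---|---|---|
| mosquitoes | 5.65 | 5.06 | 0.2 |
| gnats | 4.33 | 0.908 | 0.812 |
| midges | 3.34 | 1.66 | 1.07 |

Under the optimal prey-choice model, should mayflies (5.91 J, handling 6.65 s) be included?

No

Current rate: (0.2×5.65 + 0.812×4.33 + 1.07×3.34)/(1 + 0.2×5.06 + 0.812×0.908 + 1.07×1.66) = 1.816 J/s.
mayflies: E/h = 5.91/6.65 = 0.8887 J/s.
0.8887 < 1.816, so adding mayflies would lower the average — exclude it.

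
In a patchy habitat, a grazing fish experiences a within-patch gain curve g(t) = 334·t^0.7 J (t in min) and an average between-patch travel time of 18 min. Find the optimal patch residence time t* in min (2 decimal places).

42.00 min

By the marginal value theorem, leave when the instantaneous gain rate g'(t) equals the habitat-wide average g(t)/(T + t).
g'(t) = 0.7·334·t^-0.3. Setting 0.7·334·t^-0.3 = 334·t^0.7/(18+t) gives 0.7(18+t) = t, so 0.30·t = 0.7×18.
t* = 0.7×18/0.30 = 42 min.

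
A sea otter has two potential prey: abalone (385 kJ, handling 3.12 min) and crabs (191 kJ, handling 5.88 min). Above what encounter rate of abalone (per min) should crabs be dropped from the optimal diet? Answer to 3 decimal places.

0.115 per min

Drop crabs once their profitability E₂/h₂ falls below the rate achievable on abalone alone: E₂/h₂ = λE₁/(1 + λh₁).
Solve for λ: λE₁h₂ = E₂(1 + λh₁) → λ(E₁h₂ − E₂h₁) = E₂ → λ = E₂/(E₁h₂ − E₂h₁).
λ = 191/(385×5.88 − 191×3.12) = 191/1668 = 0.1145 per min.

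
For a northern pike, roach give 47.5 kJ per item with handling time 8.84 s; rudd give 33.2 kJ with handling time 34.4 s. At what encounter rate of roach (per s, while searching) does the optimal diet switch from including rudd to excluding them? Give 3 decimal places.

0.025 per s

The zero-one rule: include rudd iff E₂/h₂ > λE₁/(1+λh₁). Equality gives the switch point.
λE₁h₂ = E₂ + λE₂h₁ ⇒ λ = E₂/(E₁h₂ − E₂h₁) = 33.2/(1634 − 293.5) = 0.02477 per s.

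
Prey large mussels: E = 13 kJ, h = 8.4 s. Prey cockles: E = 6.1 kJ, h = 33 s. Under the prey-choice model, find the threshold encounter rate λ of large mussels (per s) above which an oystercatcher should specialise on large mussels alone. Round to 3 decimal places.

0.016 per s

Drop cockles once their profitability E₂/h₂ falls below the rate achievable on large mussels alone: E₂/h₂ = λE₁/(1 + λh₁).
Solve for λ: λE₁h₂ = E₂(1 + λh₁) → λ(E₁h₂ − E₂h₁) = E₂ → λ = E₂/(E₁h₂ − E₂h₁).
λ = 6.1/(13×33 − 6.1×8.4) = 6.1/377.8 = 0.01615 per s.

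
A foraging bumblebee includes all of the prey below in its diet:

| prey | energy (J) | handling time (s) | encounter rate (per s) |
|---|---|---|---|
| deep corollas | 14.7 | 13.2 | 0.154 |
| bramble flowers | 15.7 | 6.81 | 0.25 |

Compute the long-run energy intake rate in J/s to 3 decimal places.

R = (0.154×14.7 + 0.25×15.7) / (1 + 0.154×13.2 + 0.25×6.81) = 6.189/4.735 = 1.307 J/s.

1.307 J/s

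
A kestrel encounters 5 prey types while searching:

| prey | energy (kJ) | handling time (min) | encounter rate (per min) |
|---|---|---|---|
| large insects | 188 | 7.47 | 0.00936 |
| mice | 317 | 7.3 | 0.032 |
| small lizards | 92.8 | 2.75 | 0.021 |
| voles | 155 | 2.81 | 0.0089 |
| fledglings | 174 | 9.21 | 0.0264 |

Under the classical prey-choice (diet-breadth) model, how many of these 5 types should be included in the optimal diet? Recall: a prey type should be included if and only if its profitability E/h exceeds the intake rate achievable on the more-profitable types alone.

Rank by E/h (kJ/min): voles 55.2, mice 43.4, small lizards 33.7, large insects 25.2, fledglings 18.9. Include each in turn until the next type's E/h falls below the running intake rate.
Rate on top 1: 1.346. mice: 43.4 > 1.346 → include.
Rate on top 2: 9.156. small lizards: 33.7 > 9.156 → include.
Rate on top 3: 10.23. large insects: 25.2 > 10.23 → include.
Rate on top 4: 10.99. fledglings: 18.9 > 10.99 → include.
Optimal diet: voles, mice, small lizards, large insects, fledglings — 5 of 5 types.

5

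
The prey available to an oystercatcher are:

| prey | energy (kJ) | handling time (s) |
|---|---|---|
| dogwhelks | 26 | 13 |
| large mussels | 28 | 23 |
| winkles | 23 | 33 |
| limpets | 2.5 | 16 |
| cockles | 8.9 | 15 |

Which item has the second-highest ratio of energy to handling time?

large mussels

In descending order of E/h:
dogwhelks: 26/13 = 2 kJ/s
large mussels: 28/23 = 1.22 kJ/s
winkles: 23/33 = 0.697 kJ/s
cockles: 8.9/15 = 0.593 kJ/s
limpets: 2.5/16 = 0.156 kJ/s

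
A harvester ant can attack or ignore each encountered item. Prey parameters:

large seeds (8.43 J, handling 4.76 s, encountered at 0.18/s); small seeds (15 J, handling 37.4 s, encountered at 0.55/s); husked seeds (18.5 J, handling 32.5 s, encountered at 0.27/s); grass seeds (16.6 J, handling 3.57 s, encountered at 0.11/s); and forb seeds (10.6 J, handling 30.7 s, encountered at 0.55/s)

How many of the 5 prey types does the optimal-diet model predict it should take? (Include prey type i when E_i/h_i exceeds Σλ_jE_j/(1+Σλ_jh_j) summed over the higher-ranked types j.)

2

Rank by E/h (J/s): grass seeds 4.65, large seeds 1.77, husked seeds 0.569, small seeds 0.401, forb seeds 0.345. Include each in turn until the next type's E/h falls below the running intake rate.
Rate on top 1: 1.311. large seeds: 1.77 > 1.311 → include.
Rate on top 2: 1.486. husked seeds: 0.569 < 1.486 → exclude; stop.
Optimal diet: grass seeds, large seeds — 2 of 5 types.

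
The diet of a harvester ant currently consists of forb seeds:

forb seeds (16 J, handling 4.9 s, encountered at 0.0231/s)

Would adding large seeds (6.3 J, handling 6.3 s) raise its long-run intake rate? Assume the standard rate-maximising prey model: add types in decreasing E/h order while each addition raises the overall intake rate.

Yes

Intake rate on the current diet: R = (0.0231×16) / (1 + 0.0231×4.9) = 0.3696/1.113 = 0.332 J/s.
large seeds: E/h = 6.3/6.3 = 1 J/s.
1 > 0.332, so adding large seeds raises the average — include it.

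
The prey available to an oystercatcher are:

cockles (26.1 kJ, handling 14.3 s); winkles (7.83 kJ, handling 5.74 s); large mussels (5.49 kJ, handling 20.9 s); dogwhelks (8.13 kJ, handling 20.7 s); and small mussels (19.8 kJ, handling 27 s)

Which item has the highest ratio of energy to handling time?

cockles

In descending order of E/h:
cockles: 26.1/14.3 = 1.83 kJ/s
winkles: 7.83/5.74 = 1.36 kJ/s
small mussels: 19.8/27 = 0.733 kJ/s
dogwhelks: 8.13/20.7 = 0.393 kJ/s
large mussels: 5.49/20.9 = 0.263 kJ/s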